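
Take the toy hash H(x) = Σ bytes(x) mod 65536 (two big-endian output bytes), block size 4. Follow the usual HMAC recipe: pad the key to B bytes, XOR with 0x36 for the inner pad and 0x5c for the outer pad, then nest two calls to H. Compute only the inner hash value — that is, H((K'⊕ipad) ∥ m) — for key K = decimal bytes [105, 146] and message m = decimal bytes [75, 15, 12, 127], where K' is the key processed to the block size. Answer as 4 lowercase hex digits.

Key decimal bytes [105, 146] = 69 92 is 2 bytes ≤ B = 4; zero-pad to 4 bytes: K' = 69 92 00 00.
K' ⊕ ipad = 5f a4 36 36.
Inner input = 5f a4 36 36 ∥ 4b 0f 0c 7f.
Inner hash: sum = 95+164+54+54+75+15+12+127 = 596 → 02 54.

0254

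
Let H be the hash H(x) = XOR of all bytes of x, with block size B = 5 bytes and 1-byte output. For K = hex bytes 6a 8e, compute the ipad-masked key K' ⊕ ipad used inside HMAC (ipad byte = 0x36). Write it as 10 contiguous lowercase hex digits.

5cb8363636

Key hex bytes 6a 8e is 2 bytes ≤ B = 5; zero-pad to 5 bytes: K' = 6a 8e 00 00 00.
XOR each byte with 0x36: 6a⊕36=5c, 8e⊕36=b8, 00⊕36=36, 00⊕36=36, 00⊕36=36.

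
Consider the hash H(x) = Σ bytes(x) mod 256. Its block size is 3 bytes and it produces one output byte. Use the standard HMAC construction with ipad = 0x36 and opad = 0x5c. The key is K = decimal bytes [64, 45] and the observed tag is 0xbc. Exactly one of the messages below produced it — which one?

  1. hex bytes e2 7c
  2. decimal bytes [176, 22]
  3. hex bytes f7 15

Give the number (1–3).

3

Key decimal bytes [64, 45] = 40 2d is 2 bytes ≤ B = 3; zero-pad to 3 bytes: K' = 40 2d 00.
K' ⊕ ipad = 76 1b 36; K' ⊕ opad = 1c 71 5c.
m1: inner = H(76 1b 36 e2 7c) = 25; tag = H(1c 71 5c 25) = 0e
m2: inner = H(76 1b 36 b0 16) = 8d; tag = H(1c 71 5c 8d) = 76
m3: inner = H(76 1b 36 f7 15) = d3; tag = H(1c 71 5c d3) = bc ← matches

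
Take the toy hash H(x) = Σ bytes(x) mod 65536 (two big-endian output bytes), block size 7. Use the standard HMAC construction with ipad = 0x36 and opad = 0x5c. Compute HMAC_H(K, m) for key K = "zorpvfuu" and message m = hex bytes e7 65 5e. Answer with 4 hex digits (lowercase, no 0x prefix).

Key "zorpvfuu" = 7a 6f 72 70 76 66 75 75 is 8 bytes > B = 7, so hash it first: H(key) = 03 91, then zero-pad to 7 bytes: K' = 03 91 00 00 00 00 00.
K' ⊕ ipad = 35 a7 36 36 36 36 36.  K' ⊕ opad = 5f cd 5c 5c 5c 5c 5c.
Inner input = (K'⊕ipad) ∥ m = 35 a7 36 36 36 36 36 ∥ e7 65 5e.
Inner hash: sum = 53+167+54+54+54+54+54+231+101+94 = 916 → 03 94.
Outer input = (K'⊕opad) ∥ inner = 5f cd 5c 5c 5c 5c 5c ∥ 03 94.
Outer hash (tag): sum = 95+205+92+92+92+92+92+3+148 = 911 → 03 8f.

038f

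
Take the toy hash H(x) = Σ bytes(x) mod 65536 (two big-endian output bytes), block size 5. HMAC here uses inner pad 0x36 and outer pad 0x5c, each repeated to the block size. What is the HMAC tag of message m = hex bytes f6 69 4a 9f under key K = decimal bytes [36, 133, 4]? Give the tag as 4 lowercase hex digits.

030f

Key decimal bytes [36, 133, 4] = 24 85 04 is 3 bytes ≤ B = 5; zero-pad to 5 bytes: K' = 24 85 04 00 00.
K' ⊕ ipad = 12 b3 32 36 36.  K' ⊕ opad = 78 d9 58 5c 5c.
Inner input = (K'⊕ipad) ∥ m = 12 b3 32 36 36 ∥ f6 69 4a 9f.
Inner hash: sum = 18+179+50+54+54+246+105+74+159 = 939 → 03 ab.
Outer input = (K'⊕opad) ∥ inner = 78 d9 58 5c 5c ∥ 03 ab.
Outer hash (tag): sum = 120+217+88+92+92+3+171 = 783 → 03 0f.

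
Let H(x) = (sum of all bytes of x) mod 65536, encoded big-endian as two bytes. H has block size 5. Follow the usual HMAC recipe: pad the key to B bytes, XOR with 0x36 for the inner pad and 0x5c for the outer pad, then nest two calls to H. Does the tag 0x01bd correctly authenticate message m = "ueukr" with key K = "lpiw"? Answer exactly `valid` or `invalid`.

Key "lpiw" = 6c 70 69 77 is 4 bytes ≤ B = 5; zero-pad to 5 bytes: K' = 6c 70 69 77 00.
K' ⊕ ipad = 5a 46 5f 41 36; K' ⊕ opad = 30 2c 35 2b 5c.
Inner hash: sum = 90+70+95+65+54+117+101+117+107+114 = 930 → 03 a2.
Outer hash (recomputed tag): sum = 48+44+53+43+92+3+162 = 445 → 01 bd.
Recomputed tag = 01bd; claimed = 01bd → match.

valid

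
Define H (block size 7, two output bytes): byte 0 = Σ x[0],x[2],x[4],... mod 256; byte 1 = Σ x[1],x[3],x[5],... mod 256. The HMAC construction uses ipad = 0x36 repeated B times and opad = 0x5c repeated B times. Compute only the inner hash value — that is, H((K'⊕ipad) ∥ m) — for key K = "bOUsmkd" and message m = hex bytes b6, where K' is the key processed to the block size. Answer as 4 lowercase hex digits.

Key "bOUsmkd" = 62 4f 55 73 6d 6b 64 is exactly B = 7 bytes: K' = 62 4f 55 73 6d 6b 64.
K' ⊕ ipad = 54 79 63 45 5b 5d 52.
Inner input = 54 79 63 45 5b 5d 52 ∥ b6.
Inner hash: even-index sum = 356 mod 256 = 100; odd-index sum = 465 mod 256 = 209 → 64 d1.

64d1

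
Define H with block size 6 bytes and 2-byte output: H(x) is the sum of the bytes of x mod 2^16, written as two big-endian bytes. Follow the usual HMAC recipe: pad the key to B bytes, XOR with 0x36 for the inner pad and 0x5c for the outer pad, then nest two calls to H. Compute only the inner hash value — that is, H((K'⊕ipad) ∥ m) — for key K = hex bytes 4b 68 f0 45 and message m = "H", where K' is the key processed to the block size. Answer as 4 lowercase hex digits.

Key hex bytes 4b 68 f0 45 is 4 bytes ≤ B = 6; zero-pad to 6 bytes: K' = 4b 68 f0 45 00 00.
K' ⊕ ipad = 7d 5e c6 73 36 36.
Inner input = 7d 5e c6 73 36 36 ∥ 48.
Inner hash: sum = 125+94+198+115+54+54+72 = 712 → 02 c8.

02c8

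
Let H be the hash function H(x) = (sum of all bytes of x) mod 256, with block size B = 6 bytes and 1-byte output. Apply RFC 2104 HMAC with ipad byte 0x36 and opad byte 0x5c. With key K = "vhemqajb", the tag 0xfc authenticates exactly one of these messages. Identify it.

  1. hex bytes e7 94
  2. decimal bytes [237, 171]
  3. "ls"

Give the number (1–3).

2

Key "vhemqajb" = 76 68 65 6d 71 61 6a 62 is 8 bytes > B = 6, so hash it first: H(key) = 4e, then zero-pad to 6 bytes: K' = 4e 00 00 00 00 00.
K' ⊕ ipad = 78 36 36 36 36 36; K' ⊕ opad = 12 5c 5c 5c 5c 5c.
m1: inner = H(78 36 36 36 36 36 e7 94) = 01; tag = H(12 5c 5c 5c 5c 5c 01) = df
m2: inner = H(78 36 36 36 36 36 ed ab) = 1e; tag = H(12 5c 5c 5c 5c 5c 1e) = fc ← matches
m3: inner = H(78 36 36 36 36 36 6c 73) = 65; tag = H(12 5c 5c 5c 5c 5c 65) = 43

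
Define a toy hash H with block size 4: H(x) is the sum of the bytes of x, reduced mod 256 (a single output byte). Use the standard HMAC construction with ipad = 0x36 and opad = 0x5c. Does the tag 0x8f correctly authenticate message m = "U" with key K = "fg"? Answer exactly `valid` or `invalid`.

valid

Key "fg" = 66 67 is 2 bytes ≤ B = 4; zero-pad to 4 bytes: K' = 66 67 00 00.
K' ⊕ ipad = 50 51 36 36; K' ⊕ opad = 3a 3b 5c 5c.
Inner hash: sum = 80+81+54+54+85 = 354; mod 256 = 98 → 62.
Outer hash (recomputed tag): sum = 58+59+92+92+98 = 399; mod 256 = 143 → 8f.
Recomputed tag = 8f; claimed = 8f → match.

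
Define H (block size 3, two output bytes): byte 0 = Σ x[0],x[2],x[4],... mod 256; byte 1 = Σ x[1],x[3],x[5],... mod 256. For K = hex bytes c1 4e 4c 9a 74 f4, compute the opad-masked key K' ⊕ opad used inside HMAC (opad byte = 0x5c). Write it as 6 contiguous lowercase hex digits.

dd805c

Key hex bytes c1 4e 4c 9a 74 f4 is 6 bytes > B = 3, so hash it first: H(key) = 81 dc, then zero-pad to 3 bytes: K' = 81 dc 00.
XOR each byte with 0x5c: 81⊕5c=dd, dc⊕5c=80, 00⊕5c=5c.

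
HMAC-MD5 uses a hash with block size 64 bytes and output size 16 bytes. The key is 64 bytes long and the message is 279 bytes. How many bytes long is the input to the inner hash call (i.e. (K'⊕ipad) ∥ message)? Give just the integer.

343

Key is 64 ≤ 64 bytes, zero-padded: |K'| = 64.
Inner input = (K'⊕ipad) ∥ m → 64 + 279 = 343 bytes.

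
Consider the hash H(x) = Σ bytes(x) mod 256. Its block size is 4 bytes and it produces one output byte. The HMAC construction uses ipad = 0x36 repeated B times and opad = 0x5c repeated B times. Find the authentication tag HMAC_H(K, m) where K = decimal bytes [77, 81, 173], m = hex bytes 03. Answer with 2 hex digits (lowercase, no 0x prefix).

Key decimal bytes [77, 81, 173] = 4d 51 ad is 3 bytes ≤ B = 4; zero-pad to 4 bytes: K' = 4d 51 ad 00.
K' ⊕ ipad = 7b 67 9b 36.  K' ⊕ opad = 11 0d f1 5c.
Inner input = (K'⊕ipad) ∥ m = 7b 67 9b 36 ∥ 03.
Inner hash: sum = 123+103+155+54+3 = 438; mod 256 = 182 → b6.
Outer input = (K'⊕opad) ∥ inner = 11 0d f1 5c ∥ b6.
Outer hash (tag): sum = 17+13+241+92+182 = 545; mod 256 = 33 → 21.

21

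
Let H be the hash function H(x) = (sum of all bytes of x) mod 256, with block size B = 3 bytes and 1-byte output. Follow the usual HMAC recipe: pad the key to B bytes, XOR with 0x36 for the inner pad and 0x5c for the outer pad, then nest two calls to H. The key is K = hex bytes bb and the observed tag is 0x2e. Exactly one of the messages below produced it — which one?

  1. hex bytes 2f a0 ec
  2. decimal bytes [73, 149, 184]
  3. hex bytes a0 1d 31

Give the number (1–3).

Key hex bytes bb is 1 byte ≤ B = 3; zero-pad to 3 bytes: K' = bb 00 00.
K' ⊕ ipad = 8d 36 36; K' ⊕ opad = e7 5c 5c.
m1: inner = H(8d 36 36 2f a0 ec) = b4; tag = H(e7 5c 5c b4) = 53
m2: inner = H(8d 36 36 49 95 b8) = 8f; tag = H(e7 5c 5c 8f) = 2e ← matches
m3: inner = H(8d 36 36 a0 1d 31) = e7; tag = H(e7 5c 5c e7) = 86

2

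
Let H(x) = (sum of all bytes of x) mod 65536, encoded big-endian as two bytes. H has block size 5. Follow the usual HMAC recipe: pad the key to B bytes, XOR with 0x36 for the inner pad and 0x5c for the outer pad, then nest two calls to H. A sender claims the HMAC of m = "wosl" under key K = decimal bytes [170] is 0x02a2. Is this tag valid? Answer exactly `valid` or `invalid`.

Key decimal bytes [170] = aa is 1 byte ≤ B = 5; zero-pad to 5 bytes: K' = aa 00 00 00 00.
K' ⊕ ipad = 9c 36 36 36 36; K' ⊕ opad = f6 5c 5c 5c 5c.
Inner hash: sum = 156+54+54+54+54+119+111+115+108 = 825 → 03 39.
Outer hash (recomputed tag): sum = 246+92+92+92+92+3+57 = 674 → 02 a2.
Recomputed tag = 02a2; claimed = 02a2 → match.

valid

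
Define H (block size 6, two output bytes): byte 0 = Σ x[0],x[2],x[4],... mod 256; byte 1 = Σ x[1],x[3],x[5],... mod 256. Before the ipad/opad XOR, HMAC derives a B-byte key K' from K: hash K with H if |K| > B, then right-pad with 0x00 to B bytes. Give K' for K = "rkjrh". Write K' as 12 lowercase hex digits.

726b6a726800

Key "rkjrh" = 72 6b 6a 72 68 is 5 bytes ≤ B = 6; zero-pad to 6 bytes: K' = 72 6b 6a 72 68 00.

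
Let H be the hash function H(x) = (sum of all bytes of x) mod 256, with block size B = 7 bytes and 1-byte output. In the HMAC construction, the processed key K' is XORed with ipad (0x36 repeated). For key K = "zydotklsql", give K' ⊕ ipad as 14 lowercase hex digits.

Key "zydotklsql" = 7a 79 64 6f 74 6b 6c 73 71 6c is 10 bytes > B = 7, so hash it first: H(key) = 61, then zero-pad to 7 bytes: K' = 61 00 00 00 00 00 00.
XOR each byte with 0x36: 61⊕36=57, 00⊕36=36, 00⊕36=36, 00⊕36=36, 00⊕36=36, 00⊕36=36, 00⊕36=36.

57363636363636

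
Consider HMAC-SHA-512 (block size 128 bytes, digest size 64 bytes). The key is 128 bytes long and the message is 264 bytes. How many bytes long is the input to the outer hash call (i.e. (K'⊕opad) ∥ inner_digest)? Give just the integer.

192

Key is 128 ≤ 128 bytes, zero-padded: |K'| = 128.
Outer input = (K'⊕opad) ∥ H(inner) → 128 + 64 = 192 bytes.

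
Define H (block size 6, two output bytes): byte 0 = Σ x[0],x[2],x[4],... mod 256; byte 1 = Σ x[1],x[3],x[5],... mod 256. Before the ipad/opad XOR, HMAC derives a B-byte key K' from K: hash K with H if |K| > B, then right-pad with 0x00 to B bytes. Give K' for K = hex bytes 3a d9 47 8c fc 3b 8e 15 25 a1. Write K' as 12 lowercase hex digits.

305600000000

|K| = 10 > B = 6, so first hash the key.
H(K): even-index sum = 560 mod 256 = 48; odd-index sum = 598 mod 256 = 86 → 30 56.
Zero-pad H(K) = 30 56 to 6 bytes: K' = 30 56 00 00 00 00.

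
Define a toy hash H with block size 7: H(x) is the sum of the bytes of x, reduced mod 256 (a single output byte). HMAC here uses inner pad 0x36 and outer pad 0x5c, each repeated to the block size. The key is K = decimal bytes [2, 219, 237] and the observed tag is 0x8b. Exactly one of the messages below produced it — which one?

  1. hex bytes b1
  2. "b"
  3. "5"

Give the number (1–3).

1

Key decimal bytes [2, 219, 237] = 02 db ed is 3 bytes ≤ B = 7; zero-pad to 7 bytes: K' = 02 db ed 00 00 00 00.
K' ⊕ ipad = 34 ed db 36 36 36 36; K' ⊕ opad = 5e 87 b1 5c 5c 5c 5c.
m1: inner = H(34 ed db 36 36 36 36 b1) = 85; tag = H(5e 87 b1 5c 5c 5c 5c 85) = 8b ← matches
m2: inner = H(34 ed db 36 36 36 36 62) = 36; tag = H(5e 87 b1 5c 5c 5c 5c 36) = 3c
m3: inner = H(34 ed db 36 36 36 36 35) = 09; tag = H(5e 87 b1 5c 5c 5c 5c 09) = 0f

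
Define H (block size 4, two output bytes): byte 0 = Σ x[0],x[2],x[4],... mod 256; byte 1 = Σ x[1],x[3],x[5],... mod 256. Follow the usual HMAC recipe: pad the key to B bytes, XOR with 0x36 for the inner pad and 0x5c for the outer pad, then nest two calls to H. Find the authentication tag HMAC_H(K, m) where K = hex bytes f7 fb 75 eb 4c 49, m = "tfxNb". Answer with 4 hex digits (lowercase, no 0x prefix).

52d2

Key hex bytes f7 fb 75 eb 4c 49 is 6 bytes > B = 4, so hash it first: H(key) = b8 2f, then zero-pad to 4 bytes: K' = b8 2f 00 00.
K' ⊕ ipad = 8e 19 36 36.  K' ⊕ opad = e4 73 5c 5c.
Inner input = (K'⊕ipad) ∥ m = 8e 19 36 36 ∥ 74 66 78 4e 62.
Inner hash: even-index sum = 530 mod 256 = 18; odd-index sum = 259 mod 256 = 3 → 12 03.
Outer input = (K'⊕opad) ∥ inner = e4 73 5c 5c ∥ 12 03.
Outer hash (tag): even-index sum = 338 mod 256 = 82; odd-index sum = 210 mod 256 = 210 → 52 d2.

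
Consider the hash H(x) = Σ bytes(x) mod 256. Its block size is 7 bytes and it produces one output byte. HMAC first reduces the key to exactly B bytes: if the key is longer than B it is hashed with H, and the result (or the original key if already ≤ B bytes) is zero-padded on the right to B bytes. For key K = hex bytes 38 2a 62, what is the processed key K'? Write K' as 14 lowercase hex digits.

Key hex bytes 38 2a 62 is 3 bytes ≤ B = 7; zero-pad to 7 bytes: K' = 38 2a 62 00 00 00 00.

382a6200000000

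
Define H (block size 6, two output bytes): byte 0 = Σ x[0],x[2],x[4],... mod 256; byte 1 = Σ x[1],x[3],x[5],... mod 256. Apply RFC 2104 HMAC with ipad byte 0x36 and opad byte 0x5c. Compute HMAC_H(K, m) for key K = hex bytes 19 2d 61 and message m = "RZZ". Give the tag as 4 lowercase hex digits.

460a

Key hex bytes 19 2d 61 is 3 bytes ≤ B = 6; zero-pad to 6 bytes: K' = 19 2d 61 00 00 00.
K' ⊕ ipad = 2f 1b 57 36 36 36.  K' ⊕ opad = 45 71 3d 5c 5c 5c.
Inner input = (K'⊕ipad) ∥ m = 2f 1b 57 36 36 36 ∥ 52 5a 5a.
Inner hash: even-index sum = 360 mod 256 = 104; odd-index sum = 225 mod 256 = 225 → 68 e1.
Outer input = (K'⊕opad) ∥ inner = 45 71 3d 5c 5c 5c ∥ 68 e1.
Outer hash (tag): even-index sum = 326 mod 256 = 70; odd-index sum = 522 mod 256 = 10 → 46 0a.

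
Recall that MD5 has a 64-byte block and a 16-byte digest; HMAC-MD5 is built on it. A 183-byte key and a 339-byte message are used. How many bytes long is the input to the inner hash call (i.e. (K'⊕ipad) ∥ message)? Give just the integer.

Key is 183 > 64 bytes, so it is hashed to 16 bytes then zero-padded to 64: |K'| = 64.
Inner input = (K'⊕ipad) ∥ m → 64 + 339 = 403 bytes.

403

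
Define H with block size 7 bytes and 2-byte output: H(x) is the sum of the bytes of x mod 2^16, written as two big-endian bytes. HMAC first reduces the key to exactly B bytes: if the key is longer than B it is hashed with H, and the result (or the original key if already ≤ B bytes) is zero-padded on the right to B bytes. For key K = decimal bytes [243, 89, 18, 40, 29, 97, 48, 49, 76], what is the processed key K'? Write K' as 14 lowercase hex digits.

|K| = 9 > B = 7, so first hash the key.
H(K): sum = 243+89+18+40+29+97+48+49+76 = 689 → 02 b1.
Zero-pad H(K) = 02 b1 to 7 bytes: K' = 02 b1 00 00 00 00 00.

02b10000000000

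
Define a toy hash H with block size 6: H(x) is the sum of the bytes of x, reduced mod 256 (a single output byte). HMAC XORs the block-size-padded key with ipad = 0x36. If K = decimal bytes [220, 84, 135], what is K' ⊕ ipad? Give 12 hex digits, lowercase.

ea62b1363636

Key decimal bytes [220, 84, 135] = dc 54 87 is 3 bytes ≤ B = 6; zero-pad to 6 bytes: K' = dc 54 87 00 00 00.
XOR each byte with 0x36: dc⊕36=ea, 54⊕36=62, 87⊕36=b1, 00⊕36=36, 00⊕36=36, 00⊕36=36.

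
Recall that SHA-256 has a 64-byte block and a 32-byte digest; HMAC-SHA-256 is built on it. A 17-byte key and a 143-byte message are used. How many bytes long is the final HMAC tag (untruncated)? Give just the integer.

32

The tag is one SHA-256 digest: 32 bytes.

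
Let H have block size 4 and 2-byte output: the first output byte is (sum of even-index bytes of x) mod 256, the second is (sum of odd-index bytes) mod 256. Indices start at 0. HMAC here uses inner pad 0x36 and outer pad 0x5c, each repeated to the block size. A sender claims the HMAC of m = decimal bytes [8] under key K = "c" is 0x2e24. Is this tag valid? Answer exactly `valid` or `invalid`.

Key "c" = 63 is 1 byte ≤ B = 4; zero-pad to 4 bytes: K' = 63 00 00 00.
K' ⊕ ipad = 55 36 36 36; K' ⊕ opad = 3f 5c 5c 5c.
Inner hash: even-index sum = 147 mod 256 = 147; odd-index sum = 108 mod 256 = 108 → 93 6c.
Outer hash (recomputed tag): even-index sum = 302 mod 256 = 46; odd-index sum = 292 mod 256 = 36 → 2e 24.
Recomputed tag = 2e24; claimed = 2e24 → match.

valid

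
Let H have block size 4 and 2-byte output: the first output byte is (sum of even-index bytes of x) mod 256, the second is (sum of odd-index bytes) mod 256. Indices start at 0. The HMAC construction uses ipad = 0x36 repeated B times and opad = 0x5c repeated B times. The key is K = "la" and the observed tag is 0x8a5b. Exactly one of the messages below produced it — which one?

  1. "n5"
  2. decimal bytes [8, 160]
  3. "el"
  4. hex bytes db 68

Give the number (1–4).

Key "la" = 6c 61 is 2 bytes ≤ B = 4; zero-pad to 4 bytes: K' = 6c 61 00 00.
K' ⊕ ipad = 5a 57 36 36; K' ⊕ opad = 30 3d 5c 5c.
m1: inner = H(5a 57 36 36 6e 35) = fe c2; tag = H(30 3d 5c 5c fe c2) = 8a5b ← matches
m2: inner = H(5a 57 36 36 08 a0) = 98 2d; tag = H(30 3d 5c 5c 98 2d) = 24c6
m3: inner = H(5a 57 36 36 65 6c) = f5 f9; tag = H(30 3d 5c 5c f5 f9) = 8192
m4: inner = H(5a 57 36 36 db 68) = 6b f5; tag = H(30 3d 5c 5c 6b f5) = f78e

1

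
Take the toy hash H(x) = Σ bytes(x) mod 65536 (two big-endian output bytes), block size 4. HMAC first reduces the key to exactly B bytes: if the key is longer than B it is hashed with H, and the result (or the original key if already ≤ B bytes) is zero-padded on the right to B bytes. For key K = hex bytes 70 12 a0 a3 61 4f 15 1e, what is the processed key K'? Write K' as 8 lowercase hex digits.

02a80000

|K| = 8 > B = 4, so first hash the key.
H(K): sum = 112+18+160+163+97+79+21+30 = 680 → 02 a8.
Zero-pad H(K) = 02 a8 to 4 bytes: K' = 02 a8 00 00.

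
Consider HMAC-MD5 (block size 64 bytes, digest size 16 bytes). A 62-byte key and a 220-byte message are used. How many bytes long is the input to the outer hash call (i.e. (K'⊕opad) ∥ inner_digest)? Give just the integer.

Key is 62 ≤ 64 bytes, zero-padded: |K'| = 64.
Outer input = (K'⊕opad) ∥ H(inner) → 64 + 16 = 80 bytes.

80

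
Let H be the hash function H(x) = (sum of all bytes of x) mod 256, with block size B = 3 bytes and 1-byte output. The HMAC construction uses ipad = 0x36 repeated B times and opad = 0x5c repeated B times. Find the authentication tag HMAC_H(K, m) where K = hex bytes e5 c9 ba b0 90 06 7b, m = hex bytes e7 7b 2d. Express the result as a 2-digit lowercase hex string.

47

Key hex bytes e5 c9 ba b0 90 06 7b is 7 bytes > B = 3, so hash it first: H(key) = 29, then zero-pad to 3 bytes: K' = 29 00 00.
K' ⊕ ipad = 1f 36 36.  K' ⊕ opad = 75 5c 5c.
Inner input = (K'⊕ipad) ∥ m = 1f 36 36 ∥ e7 7b 2d.
Inner hash: sum = 31+54+54+231+123+45 = 538; mod 256 = 26 → 1a.
Outer input = (K'⊕opad) ∥ inner = 75 5c 5c ∥ 1a.
Outer hash (tag): sum = 117+92+92+26 = 327; mod 256 = 71 → 47.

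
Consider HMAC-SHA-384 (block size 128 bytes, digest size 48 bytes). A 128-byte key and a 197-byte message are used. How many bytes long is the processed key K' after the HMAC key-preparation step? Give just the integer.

Key is 128 ≤ 128 bytes, zero-padded: |K'| = 128.

128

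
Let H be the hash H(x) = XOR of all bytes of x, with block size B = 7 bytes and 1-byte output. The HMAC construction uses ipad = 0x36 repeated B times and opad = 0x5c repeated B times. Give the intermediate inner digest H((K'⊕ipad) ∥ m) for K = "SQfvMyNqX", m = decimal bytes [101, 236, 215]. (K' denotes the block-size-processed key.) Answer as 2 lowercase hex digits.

29

Key "SQfvMyNqX" = 53 51 66 76 4d 79 4e 71 58 is 9 bytes > B = 7, so hash it first: H(key) = 41, then zero-pad to 7 bytes: K' = 41 00 00 00 00 00 00.
K' ⊕ ipad = 77 36 36 36 36 36 36.
Inner input = 77 36 36 36 36 36 36 ∥ 65 ec d7.
Inner hash: XOR 77⊕36⊕36⊕36⊕36⊕36⊕36⊕65⊕ec⊕d7 = 29.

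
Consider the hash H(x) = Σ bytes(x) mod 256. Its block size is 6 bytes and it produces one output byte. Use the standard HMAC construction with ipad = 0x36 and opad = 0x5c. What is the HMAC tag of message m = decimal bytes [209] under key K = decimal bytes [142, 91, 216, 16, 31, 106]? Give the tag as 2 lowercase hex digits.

b1

Key decimal bytes [142, 91, 216, 16, 31, 106] = 8e 5b d8 10 1f 6a is exactly B = 6 bytes: K' = 8e 5b d8 10 1f 6a.
K' ⊕ ipad = b8 6d ee 26 29 5c.  K' ⊕ opad = d2 07 84 4c 43 36.
Inner input = (K'⊕ipad) ∥ m = b8 6d ee 26 29 5c ∥ d1.
Inner hash: sum = 184+109+238+38+41+92+209 = 911; mod 256 = 143 → 8f.
Outer input = (K'⊕opad) ∥ inner = d2 07 84 4c 43 36 ∥ 8f.
Outer hash (tag): sum = 210+7+132+76+67+54+143 = 689; mod 256 = 177 → b1.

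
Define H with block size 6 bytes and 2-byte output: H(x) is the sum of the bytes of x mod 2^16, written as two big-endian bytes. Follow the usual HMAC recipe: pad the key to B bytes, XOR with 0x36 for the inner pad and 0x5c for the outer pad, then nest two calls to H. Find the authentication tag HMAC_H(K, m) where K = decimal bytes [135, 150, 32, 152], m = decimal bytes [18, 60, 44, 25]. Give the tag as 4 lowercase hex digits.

03b4

Key decimal bytes [135, 150, 32, 152] = 87 96 20 98 is 4 bytes ≤ B = 6; zero-pad to 6 bytes: K' = 87 96 20 98 00 00.
K' ⊕ ipad = b1 a0 16 ae 36 36.  K' ⊕ opad = db ca 7c c4 5c 5c.
Inner input = (K'⊕ipad) ∥ m = b1 a0 16 ae 36 36 ∥ 12 3c 2c 19.
Inner hash: sum = 177+160+22+174+54+54+18+60+44+25 = 788 → 03 14.
Outer input = (K'⊕opad) ∥ inner = db ca 7c c4 5c 5c ∥ 03 14.
Outer hash (tag): sum = 219+202+124+196+92+92+3+20 = 948 → 03 b4.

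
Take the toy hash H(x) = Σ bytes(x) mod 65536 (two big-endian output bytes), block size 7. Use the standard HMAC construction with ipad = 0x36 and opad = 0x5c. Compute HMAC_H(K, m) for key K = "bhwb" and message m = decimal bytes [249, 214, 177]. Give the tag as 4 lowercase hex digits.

Key "bhwb" = 62 68 77 62 is 4 bytes ≤ B = 7; zero-pad to 7 bytes: K' = 62 68 77 62 00 00 00.
K' ⊕ ipad = 54 5e 41 54 36 36 36.  K' ⊕ opad = 3e 34 2b 3e 5c 5c 5c.
Inner input = (K'⊕ipad) ∥ m = 54 5e 41 54 36 36 36 ∥ f9 d6 b1.
Inner hash: sum = 84+94+65+84+54+54+54+249+214+177 = 1129 → 04 69.
Outer input = (K'⊕opad) ∥ inner = 3e 34 2b 3e 5c 5c 5c ∥ 04 69.
Outer hash (tag): sum = 62+52+43+62+92+92+92+4+105 = 604 → 02 5c.

025c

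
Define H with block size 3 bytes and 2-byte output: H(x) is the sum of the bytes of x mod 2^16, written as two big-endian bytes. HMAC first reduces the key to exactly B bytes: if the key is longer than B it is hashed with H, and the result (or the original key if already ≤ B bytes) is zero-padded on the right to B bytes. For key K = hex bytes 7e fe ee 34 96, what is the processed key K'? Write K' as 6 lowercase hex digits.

|K| = 5 > B = 3, so first hash the key.
H(K): sum = 126+254+238+52+150 = 820 → 03 34.
Zero-pad H(K) = 03 34 to 3 bytes: K' = 03 34 00.

033400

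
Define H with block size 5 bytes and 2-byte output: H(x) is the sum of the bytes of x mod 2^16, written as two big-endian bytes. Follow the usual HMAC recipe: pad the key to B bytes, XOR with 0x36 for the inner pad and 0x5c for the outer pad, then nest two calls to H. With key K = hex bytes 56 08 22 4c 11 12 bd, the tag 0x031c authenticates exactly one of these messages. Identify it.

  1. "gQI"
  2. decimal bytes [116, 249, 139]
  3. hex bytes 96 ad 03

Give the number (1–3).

3

Key hex bytes 56 08 22 4c 11 12 bd is 7 bytes > B = 5, so hash it first: H(key) = 01 ac, then zero-pad to 5 bytes: K' = 01 ac 00 00 00.
K' ⊕ ipad = 37 9a 36 36 36; K' ⊕ opad = 5d f0 5c 5c 5c.
m1: inner = H(37 9a 36 36 36 67 51 49) = 02 74; tag = H(5d f0 5c 5c 5c 02 74) = 02d7
m2: inner = H(37 9a 36 36 36 74 f9 8b) = 03 6b; tag = H(5d f0 5c 5c 5c 03 6b) = 02cf
m3: inner = H(37 9a 36 36 36 96 ad 03) = 02 b9; tag = H(5d f0 5c 5c 5c 02 b9) = 031c ← matches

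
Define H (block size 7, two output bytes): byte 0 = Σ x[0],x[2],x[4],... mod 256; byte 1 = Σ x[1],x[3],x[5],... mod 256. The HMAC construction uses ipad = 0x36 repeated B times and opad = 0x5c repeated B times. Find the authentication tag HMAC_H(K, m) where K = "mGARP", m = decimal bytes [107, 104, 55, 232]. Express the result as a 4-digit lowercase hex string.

Key "mGARP" = 6d 47 41 52 50 is 5 bytes ≤ B = 7; zero-pad to 7 bytes: K' = 6d 47 41 52 50 00 00.
K' ⊕ ipad = 5b 71 77 64 66 36 36.  K' ⊕ opad = 31 1b 1d 0e 0c 5c 5c.
Inner input = (K'⊕ipad) ∥ m = 5b 71 77 64 66 36 36 ∥ 6b 68 37 e8.
Inner hash: even-index sum = 702 mod 256 = 190; odd-index sum = 429 mod 256 = 173 → be ad.
Outer input = (K'⊕opad) ∥ inner = 31 1b 1d 0e 0c 5c 5c ∥ be ad.
Outer hash (tag): even-index sum = 355 mod 256 = 99; odd-index sum = 323 mod 256 = 67 → 63 43.

6343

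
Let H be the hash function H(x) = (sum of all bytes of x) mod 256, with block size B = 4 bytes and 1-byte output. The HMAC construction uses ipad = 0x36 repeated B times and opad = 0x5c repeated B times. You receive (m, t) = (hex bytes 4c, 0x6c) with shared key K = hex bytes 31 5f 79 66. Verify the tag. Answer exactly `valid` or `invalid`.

Key hex bytes 31 5f 79 66 is exactly B = 4 bytes: K' = 31 5f 79 66.
K' ⊕ ipad = 07 69 4f 50; K' ⊕ opad = 6d 03 25 3a.
Inner hash: sum = 7+105+79+80+76 = 347; mod 256 = 91 → 5b.
Outer hash (recomputed tag): sum = 109+3+37+58+91 = 298; mod 256 = 42 → 2a.
Recomputed tag = 2a; claimed = 6c → mismatch.

invalid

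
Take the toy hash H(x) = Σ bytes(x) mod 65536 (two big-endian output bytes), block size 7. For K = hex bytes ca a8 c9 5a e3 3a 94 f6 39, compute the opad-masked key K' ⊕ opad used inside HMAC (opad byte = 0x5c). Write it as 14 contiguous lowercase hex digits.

Key hex bytes ca a8 c9 5a e3 3a 94 f6 39 is 9 bytes > B = 7, so hash it first: H(key) = 05 75, then zero-pad to 7 bytes: K' = 05 75 00 00 00 00 00.
XOR each byte with 0x5c: 05⊕5c=59, 75⊕5c=29, 00⊕5c=5c, 00⊕5c=5c, 00⊕5c=5c, 00⊕5c=5c, 00⊕5c=5c.

59295c5c5c5c5c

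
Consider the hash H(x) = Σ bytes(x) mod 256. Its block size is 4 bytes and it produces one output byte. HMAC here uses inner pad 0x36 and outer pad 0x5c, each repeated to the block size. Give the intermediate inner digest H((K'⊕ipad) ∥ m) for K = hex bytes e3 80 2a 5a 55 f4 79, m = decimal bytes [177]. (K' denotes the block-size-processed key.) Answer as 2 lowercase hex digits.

f2

Key hex bytes e3 80 2a 5a 55 f4 79 is 7 bytes > B = 4, so hash it first: H(key) = a9, then zero-pad to 4 bytes: K' = a9 00 00 00.
K' ⊕ ipad = 9f 36 36 36.
Inner input = 9f 36 36 36 ∥ b1.
Inner hash: sum = 159+54+54+54+177 = 498; mod 256 = 242 → f2.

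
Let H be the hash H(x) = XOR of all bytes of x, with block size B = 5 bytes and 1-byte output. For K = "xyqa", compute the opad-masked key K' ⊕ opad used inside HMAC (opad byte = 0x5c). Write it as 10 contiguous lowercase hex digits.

24252d3d5c

Key "xyqa" = 78 79 71 61 is 4 bytes ≤ B = 5; zero-pad to 5 bytes: K' = 78 79 71 61 00.
XOR each byte with 0x5c: 78⊕5c=24, 79⊕5c=25, 71⊕5c=2d, 61⊕5c=3d, 00⊕5c=5c.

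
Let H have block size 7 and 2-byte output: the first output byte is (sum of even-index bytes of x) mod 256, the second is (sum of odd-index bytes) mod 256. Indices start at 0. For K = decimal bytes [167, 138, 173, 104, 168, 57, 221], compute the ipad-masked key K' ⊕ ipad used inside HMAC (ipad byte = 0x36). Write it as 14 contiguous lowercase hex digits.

Key decimal bytes [167, 138, 173, 104, 168, 57, 221] = a7 8a ad 68 a8 39 dd is exactly B = 7 bytes: K' = a7 8a ad 68 a8 39 dd.
XOR each byte with 0x36: a7⊕36=91, 8a⊕36=bc, ad⊕36=9b, 68⊕36=5e, a8⊕36=9e, 39⊕36=0f, dd⊕36=eb.

91bc9b5e9e0feb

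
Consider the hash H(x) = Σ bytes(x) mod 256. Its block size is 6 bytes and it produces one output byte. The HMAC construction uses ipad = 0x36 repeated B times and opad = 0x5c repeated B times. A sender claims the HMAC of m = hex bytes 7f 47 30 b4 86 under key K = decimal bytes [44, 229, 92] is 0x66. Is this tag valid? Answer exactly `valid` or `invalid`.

Key decimal bytes [44, 229, 92] = 2c e5 5c is 3 bytes ≤ B = 6; zero-pad to 6 bytes: K' = 2c e5 5c 00 00 00.
K' ⊕ ipad = 1a d3 6a 36 36 36; K' ⊕ opad = 70 b9 00 5c 5c 5c.
Inner hash: sum = 26+211+106+54+54+54+127+71+48+180+134 = 1065; mod 256 = 41 → 29.
Outer hash (recomputed tag): sum = 112+185+0+92+92+92+41 = 614; mod 256 = 102 → 66.
Recomputed tag = 66; claimed = 66 → match.

valid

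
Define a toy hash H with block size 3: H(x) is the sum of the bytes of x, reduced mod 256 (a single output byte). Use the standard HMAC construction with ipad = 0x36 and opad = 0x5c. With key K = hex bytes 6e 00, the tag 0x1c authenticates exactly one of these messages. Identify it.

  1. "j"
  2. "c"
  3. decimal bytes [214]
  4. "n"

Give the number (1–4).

4

Key hex bytes 6e 00 is 2 bytes ≤ B = 3; zero-pad to 3 bytes: K' = 6e 00 00.
K' ⊕ ipad = 58 36 36; K' ⊕ opad = 32 5c 5c.
m1: inner = H(58 36 36 6a) = 2e; tag = H(32 5c 5c 2e) = 18
m2: inner = H(58 36 36 63) = 27; tag = H(32 5c 5c 27) = 11
m3: inner = H(58 36 36 d6) = 9a; tag = H(32 5c 5c 9a) = 84
m4: inner = H(58 36 36 6e) = 32; tag = H(32 5c 5c 32) = 1c ← matches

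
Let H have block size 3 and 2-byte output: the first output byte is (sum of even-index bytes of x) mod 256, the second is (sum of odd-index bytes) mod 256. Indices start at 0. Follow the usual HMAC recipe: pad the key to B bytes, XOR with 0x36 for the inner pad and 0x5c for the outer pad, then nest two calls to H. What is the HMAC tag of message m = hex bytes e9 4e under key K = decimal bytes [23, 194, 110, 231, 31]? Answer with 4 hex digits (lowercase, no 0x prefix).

dc0b

Key decimal bytes [23, 194, 110, 231, 31] = 17 c2 6e e7 1f is 5 bytes > B = 3, so hash it first: H(key) = a4 a9, then zero-pad to 3 bytes: K' = a4 a9 00.
K' ⊕ ipad = 92 9f 36.  K' ⊕ opad = f8 f5 5c.
Inner input = (K'⊕ipad) ∥ m = 92 9f 36 ∥ e9 4e.
Inner hash: even-index sum = 278 mod 256 = 22; odd-index sum = 392 mod 256 = 136 → 16 88.
Outer input = (K'⊕opad) ∥ inner = f8 f5 5c ∥ 16 88.
Outer hash (tag): even-index sum = 476 mod 256 = 220; odd-index sum = 267 mod 256 = 11 → dc 0b.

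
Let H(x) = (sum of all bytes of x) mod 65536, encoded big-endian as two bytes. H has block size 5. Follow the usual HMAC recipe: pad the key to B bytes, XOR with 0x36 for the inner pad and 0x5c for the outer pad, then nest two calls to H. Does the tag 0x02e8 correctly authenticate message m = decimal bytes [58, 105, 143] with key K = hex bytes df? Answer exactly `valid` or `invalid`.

Key hex bytes df is 1 byte ≤ B = 5; zero-pad to 5 bytes: K' = df 00 00 00 00.
K' ⊕ ipad = e9 36 36 36 36; K' ⊕ opad = 83 5c 5c 5c 5c.
Inner hash: sum = 233+54+54+54+54+58+105+143 = 755 → 02 f3.
Outer hash (recomputed tag): sum = 131+92+92+92+92+2+243 = 744 → 02 e8.
Recomputed tag = 02e8; claimed = 02e8 → match.

valid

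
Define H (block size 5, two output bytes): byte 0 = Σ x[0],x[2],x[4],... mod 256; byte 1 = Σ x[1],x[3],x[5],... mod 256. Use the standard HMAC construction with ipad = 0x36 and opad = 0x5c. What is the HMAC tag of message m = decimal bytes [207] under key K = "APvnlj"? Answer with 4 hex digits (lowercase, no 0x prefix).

5a51

Key "APvnlj" = 41 50 76 6e 6c 6a is 6 bytes > B = 5, so hash it first: H(key) = 23 28, then zero-pad to 5 bytes: K' = 23 28 00 00 00.
K' ⊕ ipad = 15 1e 36 36 36.  K' ⊕ opad = 7f 74 5c 5c 5c.
Inner input = (K'⊕ipad) ∥ m = 15 1e 36 36 36 ∥ cf.
Inner hash: even-index sum = 129 mod 256 = 129; odd-index sum = 291 mod 256 = 35 → 81 23.
Outer input = (K'⊕opad) ∥ inner = 7f 74 5c 5c 5c ∥ 81 23.
Outer hash (tag): even-index sum = 346 mod 256 = 90; odd-index sum = 337 mod 256 = 81 → 5a 51.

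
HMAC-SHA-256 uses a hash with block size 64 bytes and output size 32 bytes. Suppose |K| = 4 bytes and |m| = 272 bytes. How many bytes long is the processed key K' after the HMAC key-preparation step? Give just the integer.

Key is 4 ≤ 64 bytes, zero-padded: |K'| = 64.

64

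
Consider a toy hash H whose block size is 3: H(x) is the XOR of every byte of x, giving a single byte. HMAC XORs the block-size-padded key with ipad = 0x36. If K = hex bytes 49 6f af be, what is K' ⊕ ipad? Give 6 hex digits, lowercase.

Key hex bytes 49 6f af be is 4 bytes > B = 3, so hash it first: H(key) = 37, then zero-pad to 3 bytes: K' = 37 00 00.
XOR each byte with 0x36: 37⊕36=01, 00⊕36=36, 00⊕36=36.

013636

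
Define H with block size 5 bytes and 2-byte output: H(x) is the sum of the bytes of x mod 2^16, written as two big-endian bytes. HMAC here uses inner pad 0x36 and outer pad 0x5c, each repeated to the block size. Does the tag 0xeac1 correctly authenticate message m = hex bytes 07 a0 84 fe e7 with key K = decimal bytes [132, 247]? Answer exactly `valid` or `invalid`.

invalid

Key decimal bytes [132, 247] = 84 f7 is 2 bytes ≤ B = 5; zero-pad to 5 bytes: K' = 84 f7 00 00 00.
K' ⊕ ipad = b2 c1 36 36 36; K' ⊕ opad = d8 ab 5c 5c 5c.
Inner hash: sum = 178+193+54+54+54+7+160+132+254+231 = 1317 → 05 25.
Outer hash (recomputed tag): sum = 216+171+92+92+92+5+37 = 705 → 02 c1.
Recomputed tag = 02c1; claimed = eac1 → mismatch.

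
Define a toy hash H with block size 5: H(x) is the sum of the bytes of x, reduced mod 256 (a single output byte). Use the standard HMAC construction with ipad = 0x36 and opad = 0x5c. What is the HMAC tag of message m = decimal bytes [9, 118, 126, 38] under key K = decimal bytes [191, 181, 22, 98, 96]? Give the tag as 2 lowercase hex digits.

Key decimal bytes [191, 181, 22, 98, 96] = bf b5 16 62 60 is exactly B = 5 bytes: K' = bf b5 16 62 60.
K' ⊕ ipad = 89 83 20 54 56.  K' ⊕ opad = e3 e9 4a 3e 3c.
Inner input = (K'⊕ipad) ∥ m = 89 83 20 54 56 ∥ 09 76 7e 26.
Inner hash: sum = 137+131+32+84+86+9+118+126+38 = 761; mod 256 = 249 → f9.
Outer input = (K'⊕opad) ∥ inner = e3 e9 4a 3e 3c ∥ f9.
Outer hash (tag): sum = 227+233+74+62+60+249 = 905; mod 256 = 137 → 89.

89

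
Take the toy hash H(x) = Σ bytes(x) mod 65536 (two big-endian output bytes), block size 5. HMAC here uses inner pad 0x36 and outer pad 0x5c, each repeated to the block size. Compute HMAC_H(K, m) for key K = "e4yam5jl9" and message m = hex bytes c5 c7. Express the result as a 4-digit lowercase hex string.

0262

Key "e4yam5jl9" = 65 34 79 61 6d 35 6a 6c 39 is 9 bytes > B = 5, so hash it first: H(key) = 03 24, then zero-pad to 5 bytes: K' = 03 24 00 00 00.
K' ⊕ ipad = 35 12 36 36 36.  K' ⊕ opad = 5f 78 5c 5c 5c.
Inner input = (K'⊕ipad) ∥ m = 35 12 36 36 36 ∥ c5 c7.
Inner hash: sum = 53+18+54+54+54+197+199 = 629 → 02 75.
Outer input = (K'⊕opad) ∥ inner = 5f 78 5c 5c 5c ∥ 02 75.
Outer hash (tag): sum = 95+120+92+92+92+2+117 = 610 → 02 62.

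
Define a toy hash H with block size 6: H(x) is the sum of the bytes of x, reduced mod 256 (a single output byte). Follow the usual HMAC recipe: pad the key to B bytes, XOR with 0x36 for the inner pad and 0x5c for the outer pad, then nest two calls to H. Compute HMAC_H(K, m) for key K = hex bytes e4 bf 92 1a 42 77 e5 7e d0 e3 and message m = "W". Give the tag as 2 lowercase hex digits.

Key hex bytes e4 bf 92 1a 42 77 e5 7e d0 e3 is 10 bytes > B = 6, so hash it first: H(key) = 1e, then zero-pad to 6 bytes: K' = 1e 00 00 00 00 00.
K' ⊕ ipad = 28 36 36 36 36 36.  K' ⊕ opad = 42 5c 5c 5c 5c 5c.
Inner input = (K'⊕ipad) ∥ m = 28 36 36 36 36 36 ∥ 57.
Inner hash: sum = 40+54+54+54+54+54+87 = 397; mod 256 = 141 → 8d.
Outer input = (K'⊕opad) ∥ inner = 42 5c 5c 5c 5c 5c ∥ 8d.
Outer hash (tag): sum = 66+92+92+92+92+92+141 = 667; mod 256 = 155 → 9b.

9b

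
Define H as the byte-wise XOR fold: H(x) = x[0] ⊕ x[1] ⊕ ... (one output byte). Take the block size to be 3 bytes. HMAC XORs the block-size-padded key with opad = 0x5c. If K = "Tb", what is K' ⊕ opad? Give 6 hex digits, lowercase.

Key "Tb" = 54 62 is 2 bytes ≤ B = 3; zero-pad to 3 bytes: K' = 54 62 00.
XOR each byte with 0x5c: 54⊕5c=08, 62⊕5c=3e, 00⊕5c=5c.

083e5c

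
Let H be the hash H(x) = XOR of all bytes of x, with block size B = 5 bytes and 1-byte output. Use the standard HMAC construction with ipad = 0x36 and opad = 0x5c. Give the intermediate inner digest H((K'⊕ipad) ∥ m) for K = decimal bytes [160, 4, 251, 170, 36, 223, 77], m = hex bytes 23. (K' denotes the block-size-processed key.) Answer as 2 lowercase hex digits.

56

Key decimal bytes [160, 4, 251, 170, 36, 223, 77] = a0 04 fb aa 24 df 4d is 7 bytes > B = 5, so hash it first: H(key) = 43, then zero-pad to 5 bytes: K' = 43 00 00 00 00.
K' ⊕ ipad = 75 36 36 36 36.
Inner input = 75 36 36 36 36 ∥ 23.
Inner hash: XOR 75⊕36⊕36⊕36⊕36⊕23 = 56.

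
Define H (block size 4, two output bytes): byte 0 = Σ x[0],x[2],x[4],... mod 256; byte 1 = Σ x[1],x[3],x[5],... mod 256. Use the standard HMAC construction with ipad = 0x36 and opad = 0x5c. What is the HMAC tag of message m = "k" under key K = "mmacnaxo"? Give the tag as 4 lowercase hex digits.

6724

Key "mmacnaxo" = 6d 6d 61 63 6e 61 78 6f is 8 bytes > B = 4, so hash it first: H(key) = b4 a0, then zero-pad to 4 bytes: K' = b4 a0 00 00.
K' ⊕ ipad = 82 96 36 36.  K' ⊕ opad = e8 fc 5c 5c.
Inner input = (K'⊕ipad) ∥ m = 82 96 36 36 ∥ 6b.
Inner hash: even-index sum = 291 mod 256 = 35; odd-index sum = 204 mod 256 = 204 → 23 cc.
Outer input = (K'⊕opad) ∥ inner = e8 fc 5c 5c ∥ 23 cc.
Outer hash (tag): even-index sum = 359 mod 256 = 103; odd-index sum = 548 mod 256 = 36 → 67 24.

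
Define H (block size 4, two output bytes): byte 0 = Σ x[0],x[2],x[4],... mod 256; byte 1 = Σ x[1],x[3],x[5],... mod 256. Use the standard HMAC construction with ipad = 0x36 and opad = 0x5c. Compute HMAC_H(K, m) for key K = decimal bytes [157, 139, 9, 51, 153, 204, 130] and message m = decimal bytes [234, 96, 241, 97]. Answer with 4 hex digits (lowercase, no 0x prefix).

01e5

Key decimal bytes [157, 139, 9, 51, 153, 204, 130] = 9d 8b 09 33 99 cc 82 is 7 bytes > B = 4, so hash it first: H(key) = c1 8a, then zero-pad to 4 bytes: K' = c1 8a 00 00.
K' ⊕ ipad = f7 bc 36 36.  K' ⊕ opad = 9d d6 5c 5c.
Inner input = (K'⊕ipad) ∥ m = f7 bc 36 36 ∥ ea 60 f1 61.
Inner hash: even-index sum = 776 mod 256 = 8; odd-index sum = 435 mod 256 = 179 → 08 b3.
Outer input = (K'⊕opad) ∥ inner = 9d d6 5c 5c ∥ 08 b3.
Outer hash (tag): even-index sum = 257 mod 256 = 1; odd-index sum = 485 mod 256 = 229 → 01 e5.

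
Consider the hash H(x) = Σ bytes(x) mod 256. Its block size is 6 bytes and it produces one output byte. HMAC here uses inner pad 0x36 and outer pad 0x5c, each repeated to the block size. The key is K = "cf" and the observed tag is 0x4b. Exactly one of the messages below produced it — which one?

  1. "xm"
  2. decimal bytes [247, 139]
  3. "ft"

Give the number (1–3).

Key "cf" = 63 66 is 2 bytes ≤ B = 6; zero-pad to 6 bytes: K' = 63 66 00 00 00 00.
K' ⊕ ipad = 55 50 36 36 36 36; K' ⊕ opad = 3f 3a 5c 5c 5c 5c.
m1: inner = H(55 50 36 36 36 36 78 6d) = 62; tag = H(3f 3a 5c 5c 5c 5c 62) = 4b ← matches
m2: inner = H(55 50 36 36 36 36 f7 8b) = ff; tag = H(3f 3a 5c 5c 5c 5c ff) = e8
m3: inner = H(55 50 36 36 36 36 66 74) = 57; tag = H(3f 3a 5c 5c 5c 5c 57) = 40

1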